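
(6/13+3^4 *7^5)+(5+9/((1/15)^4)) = 23620967/13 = 1816997.46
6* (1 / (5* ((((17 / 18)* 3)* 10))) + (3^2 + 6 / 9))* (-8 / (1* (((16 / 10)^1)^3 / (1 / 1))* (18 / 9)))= -30835 / 544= -56.68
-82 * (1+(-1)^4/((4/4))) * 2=-328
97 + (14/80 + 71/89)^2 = 1241331569/12673600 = 97.95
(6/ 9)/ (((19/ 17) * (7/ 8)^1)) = 272/ 399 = 0.68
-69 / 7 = -9.86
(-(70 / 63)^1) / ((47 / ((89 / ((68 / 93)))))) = -13795 / 4794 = -2.88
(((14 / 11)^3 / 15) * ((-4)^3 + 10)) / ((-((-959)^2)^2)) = 144 / 16410747692185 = 0.00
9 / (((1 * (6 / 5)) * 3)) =2.50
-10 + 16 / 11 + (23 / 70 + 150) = 109173 / 770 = 141.78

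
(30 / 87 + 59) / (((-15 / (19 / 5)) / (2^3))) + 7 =-246367 / 2175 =-113.27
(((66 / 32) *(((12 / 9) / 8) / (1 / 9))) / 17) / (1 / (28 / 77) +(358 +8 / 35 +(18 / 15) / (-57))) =7315 / 14508888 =0.00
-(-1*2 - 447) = 449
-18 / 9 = -2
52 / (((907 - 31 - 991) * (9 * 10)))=-26 / 5175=-0.01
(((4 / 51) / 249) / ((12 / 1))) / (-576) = -1 / 21943872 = -0.00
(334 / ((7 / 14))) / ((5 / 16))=10688 / 5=2137.60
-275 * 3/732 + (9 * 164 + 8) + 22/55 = 1809593/1220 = 1483.27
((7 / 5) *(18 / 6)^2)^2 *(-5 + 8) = 11907 / 25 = 476.28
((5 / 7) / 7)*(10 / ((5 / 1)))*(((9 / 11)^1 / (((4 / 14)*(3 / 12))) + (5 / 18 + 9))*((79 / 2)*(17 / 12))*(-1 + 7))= 27565075 / 19404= 1420.59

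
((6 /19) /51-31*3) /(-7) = 4291 /323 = 13.28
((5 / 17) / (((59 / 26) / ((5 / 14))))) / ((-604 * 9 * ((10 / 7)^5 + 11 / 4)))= -780325 / 797232386529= -0.00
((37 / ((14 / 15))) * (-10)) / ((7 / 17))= -47175 / 49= -962.76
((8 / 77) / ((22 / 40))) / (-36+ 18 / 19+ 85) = 3040 / 803803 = 0.00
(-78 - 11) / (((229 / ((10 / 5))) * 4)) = -89 / 458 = -0.19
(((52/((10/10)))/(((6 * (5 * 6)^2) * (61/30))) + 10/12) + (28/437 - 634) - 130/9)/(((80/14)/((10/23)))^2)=-76123369987/20306236320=-3.75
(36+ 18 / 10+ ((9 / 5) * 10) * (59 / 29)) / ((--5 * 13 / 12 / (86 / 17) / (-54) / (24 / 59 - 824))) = 29221326326016 / 9453275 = 3091132.58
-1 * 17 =-17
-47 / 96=-0.49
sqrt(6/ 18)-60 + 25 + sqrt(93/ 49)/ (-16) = -35-sqrt(93)/ 112 + sqrt(3)/ 3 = -34.51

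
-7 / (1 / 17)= -119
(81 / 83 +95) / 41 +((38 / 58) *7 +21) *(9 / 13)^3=2348281712 / 216815339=10.83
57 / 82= 0.70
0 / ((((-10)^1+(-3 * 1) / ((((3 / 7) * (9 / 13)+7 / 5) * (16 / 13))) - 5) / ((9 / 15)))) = 0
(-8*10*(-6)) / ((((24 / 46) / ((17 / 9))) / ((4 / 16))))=3910 / 9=434.44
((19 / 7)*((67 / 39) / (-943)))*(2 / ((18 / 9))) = -0.00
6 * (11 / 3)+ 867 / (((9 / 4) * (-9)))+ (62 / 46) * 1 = -12089 / 621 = -19.47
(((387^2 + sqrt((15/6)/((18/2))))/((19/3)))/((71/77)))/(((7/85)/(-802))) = -336921840090/1349 - 374935 * sqrt(10)/1349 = -249757617.30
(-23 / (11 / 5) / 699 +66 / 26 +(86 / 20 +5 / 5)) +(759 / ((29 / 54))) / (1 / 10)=14140.93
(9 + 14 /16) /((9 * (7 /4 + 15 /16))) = 158 /387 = 0.41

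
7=7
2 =2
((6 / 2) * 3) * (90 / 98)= 405 / 49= 8.27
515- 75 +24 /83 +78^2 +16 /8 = 541682 /83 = 6526.29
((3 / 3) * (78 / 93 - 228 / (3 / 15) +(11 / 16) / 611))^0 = 1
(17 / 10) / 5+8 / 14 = 319 / 350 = 0.91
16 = 16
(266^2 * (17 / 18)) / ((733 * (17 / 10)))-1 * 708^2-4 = -3306511216 / 6597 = -501214.37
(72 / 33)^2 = 576 / 121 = 4.76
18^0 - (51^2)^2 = -6765200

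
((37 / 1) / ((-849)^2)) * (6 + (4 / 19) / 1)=4366 / 13695219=0.00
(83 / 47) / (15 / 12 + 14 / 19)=6308 / 7097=0.89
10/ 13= 0.77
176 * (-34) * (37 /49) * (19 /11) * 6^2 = -280970.45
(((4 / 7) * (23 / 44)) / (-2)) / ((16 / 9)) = -0.08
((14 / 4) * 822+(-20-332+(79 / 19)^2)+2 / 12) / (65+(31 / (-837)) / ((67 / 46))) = 3320695071 / 84863158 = 39.13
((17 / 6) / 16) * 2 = 0.35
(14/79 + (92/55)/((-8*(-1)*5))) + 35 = 1530267/43450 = 35.22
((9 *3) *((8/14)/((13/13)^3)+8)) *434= 100440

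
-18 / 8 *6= -27 / 2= -13.50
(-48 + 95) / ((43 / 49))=2303 / 43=53.56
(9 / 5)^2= 81 / 25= 3.24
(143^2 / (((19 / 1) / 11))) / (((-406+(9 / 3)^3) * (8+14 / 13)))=-2924207 / 849718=-3.44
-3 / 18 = -1 / 6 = -0.17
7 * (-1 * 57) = -399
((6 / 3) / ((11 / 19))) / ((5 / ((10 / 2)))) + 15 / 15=49 / 11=4.45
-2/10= -1/5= -0.20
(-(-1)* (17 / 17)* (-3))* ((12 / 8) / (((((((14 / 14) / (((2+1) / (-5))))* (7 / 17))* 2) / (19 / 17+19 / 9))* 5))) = 741 / 350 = 2.12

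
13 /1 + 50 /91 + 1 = 1324 /91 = 14.55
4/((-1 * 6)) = -2/3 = -0.67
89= 89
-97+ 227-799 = -669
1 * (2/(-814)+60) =24419/407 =60.00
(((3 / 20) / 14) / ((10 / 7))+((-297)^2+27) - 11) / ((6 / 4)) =58816.67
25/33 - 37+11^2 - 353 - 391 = -21755/33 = -659.24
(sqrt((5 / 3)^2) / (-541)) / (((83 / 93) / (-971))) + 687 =690.35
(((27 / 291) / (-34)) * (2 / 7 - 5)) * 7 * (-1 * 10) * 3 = -4455 / 1649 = -2.70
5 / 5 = 1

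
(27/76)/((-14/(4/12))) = -9/1064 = -0.01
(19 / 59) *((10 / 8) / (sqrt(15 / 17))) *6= 19 *sqrt(255) / 118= 2.57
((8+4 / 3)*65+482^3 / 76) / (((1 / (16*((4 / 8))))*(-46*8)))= -42009853 / 1311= -32044.13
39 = 39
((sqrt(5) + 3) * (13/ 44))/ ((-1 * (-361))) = 13 * sqrt(5)/ 15884 + 39/ 15884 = 0.00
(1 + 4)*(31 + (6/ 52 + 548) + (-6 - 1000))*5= -277475/ 26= -10672.12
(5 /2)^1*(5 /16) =25 /32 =0.78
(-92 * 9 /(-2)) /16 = 207 /8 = 25.88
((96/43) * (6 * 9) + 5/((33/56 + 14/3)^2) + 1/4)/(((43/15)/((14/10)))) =340734037791/5766579844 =59.09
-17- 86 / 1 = -103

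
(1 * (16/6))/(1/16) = 128/3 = 42.67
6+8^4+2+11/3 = 4107.67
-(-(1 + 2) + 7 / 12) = 29 / 12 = 2.42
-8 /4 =-2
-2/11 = -0.18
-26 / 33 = -0.79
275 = 275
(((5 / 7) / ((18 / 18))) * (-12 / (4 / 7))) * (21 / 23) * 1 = -315 / 23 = -13.70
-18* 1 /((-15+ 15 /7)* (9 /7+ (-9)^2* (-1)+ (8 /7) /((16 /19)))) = -98 /5485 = -0.02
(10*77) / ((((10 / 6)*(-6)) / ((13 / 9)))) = -1001 / 9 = -111.22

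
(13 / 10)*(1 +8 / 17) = 65 / 34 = 1.91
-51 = -51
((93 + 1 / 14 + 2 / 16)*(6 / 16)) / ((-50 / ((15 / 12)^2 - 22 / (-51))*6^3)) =-499489 / 77414400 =-0.01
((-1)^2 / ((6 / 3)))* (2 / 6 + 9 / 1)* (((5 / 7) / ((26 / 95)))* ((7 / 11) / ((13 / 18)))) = 19950 / 1859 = 10.73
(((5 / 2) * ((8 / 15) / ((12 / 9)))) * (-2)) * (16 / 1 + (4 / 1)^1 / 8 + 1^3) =-35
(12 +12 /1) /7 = 24 /7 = 3.43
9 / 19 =0.47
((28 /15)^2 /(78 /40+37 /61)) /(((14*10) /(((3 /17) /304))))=427 /75557775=0.00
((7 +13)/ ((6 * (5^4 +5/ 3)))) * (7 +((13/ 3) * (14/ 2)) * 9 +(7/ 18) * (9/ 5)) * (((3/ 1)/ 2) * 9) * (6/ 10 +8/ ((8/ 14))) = 5532597/ 18800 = 294.29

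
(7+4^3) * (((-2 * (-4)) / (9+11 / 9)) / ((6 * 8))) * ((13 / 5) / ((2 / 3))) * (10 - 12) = -8307 / 920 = -9.03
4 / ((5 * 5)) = 4 / 25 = 0.16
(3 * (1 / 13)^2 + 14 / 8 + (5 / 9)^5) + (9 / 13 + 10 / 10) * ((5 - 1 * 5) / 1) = 72676055 / 39917124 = 1.82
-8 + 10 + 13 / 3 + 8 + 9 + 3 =79 / 3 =26.33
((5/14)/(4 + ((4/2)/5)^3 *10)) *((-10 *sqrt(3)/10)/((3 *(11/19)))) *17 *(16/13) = -80750 *sqrt(3)/87087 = -1.61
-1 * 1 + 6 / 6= 0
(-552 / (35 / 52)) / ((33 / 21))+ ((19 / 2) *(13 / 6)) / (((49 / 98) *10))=-341731 / 660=-517.77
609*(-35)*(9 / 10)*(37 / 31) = -1419579 / 62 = -22896.44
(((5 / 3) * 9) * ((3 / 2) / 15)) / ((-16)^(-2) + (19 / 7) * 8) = 896 / 12973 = 0.07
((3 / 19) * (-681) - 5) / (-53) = 2138 / 1007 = 2.12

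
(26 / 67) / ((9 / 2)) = 52 / 603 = 0.09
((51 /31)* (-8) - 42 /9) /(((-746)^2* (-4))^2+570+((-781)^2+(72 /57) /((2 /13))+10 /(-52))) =-819052 /227659219991738007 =-0.00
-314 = -314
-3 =-3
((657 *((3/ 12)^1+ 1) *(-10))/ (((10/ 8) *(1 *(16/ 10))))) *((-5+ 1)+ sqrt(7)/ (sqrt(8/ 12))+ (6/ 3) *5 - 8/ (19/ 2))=-804825/ 38 - 16425 *sqrt(42)/ 8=-34485.38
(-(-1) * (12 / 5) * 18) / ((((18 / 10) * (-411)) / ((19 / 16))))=-19 / 274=-0.07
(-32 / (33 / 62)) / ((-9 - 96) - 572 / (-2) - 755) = 992 / 9471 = 0.10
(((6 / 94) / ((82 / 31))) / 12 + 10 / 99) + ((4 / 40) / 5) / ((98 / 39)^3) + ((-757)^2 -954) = 5136098830307520637 / 8977701070800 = 572095.10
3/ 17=0.18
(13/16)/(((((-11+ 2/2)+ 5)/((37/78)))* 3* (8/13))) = -481/11520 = -0.04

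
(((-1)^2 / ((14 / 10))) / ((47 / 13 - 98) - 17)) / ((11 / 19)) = -1235 / 111496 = -0.01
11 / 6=1.83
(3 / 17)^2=9 / 289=0.03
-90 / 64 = -45 / 32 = -1.41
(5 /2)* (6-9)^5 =-1215 /2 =-607.50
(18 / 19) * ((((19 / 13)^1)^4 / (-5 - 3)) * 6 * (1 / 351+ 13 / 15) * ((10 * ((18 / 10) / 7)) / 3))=-4485786 / 1856465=-2.42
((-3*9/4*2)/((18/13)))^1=-39/4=-9.75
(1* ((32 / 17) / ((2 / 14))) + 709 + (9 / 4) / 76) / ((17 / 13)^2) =630769009 / 1493552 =422.33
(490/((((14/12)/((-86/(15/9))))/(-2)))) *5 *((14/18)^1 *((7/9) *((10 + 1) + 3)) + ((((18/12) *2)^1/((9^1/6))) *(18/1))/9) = 24320800/9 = 2702311.11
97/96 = 1.01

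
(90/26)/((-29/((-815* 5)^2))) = -747253125/377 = -1982103.78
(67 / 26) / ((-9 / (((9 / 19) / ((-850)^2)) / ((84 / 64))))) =-0.00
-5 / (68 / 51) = -15 / 4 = -3.75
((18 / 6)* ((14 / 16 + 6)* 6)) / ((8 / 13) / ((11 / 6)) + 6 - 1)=70785 / 3052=23.19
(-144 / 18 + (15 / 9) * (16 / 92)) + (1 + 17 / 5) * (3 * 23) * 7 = 730534 / 345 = 2117.49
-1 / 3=-0.33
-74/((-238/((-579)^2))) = 12403917/119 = 104234.60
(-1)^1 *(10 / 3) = -10 / 3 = -3.33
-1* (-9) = 9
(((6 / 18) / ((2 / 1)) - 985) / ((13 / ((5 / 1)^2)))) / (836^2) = -7775 / 2869152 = -0.00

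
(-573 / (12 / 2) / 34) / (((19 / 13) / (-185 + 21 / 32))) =861601 / 2432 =354.28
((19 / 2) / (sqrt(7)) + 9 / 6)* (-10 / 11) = -4.63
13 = 13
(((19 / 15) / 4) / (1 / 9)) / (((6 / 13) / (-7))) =-1729 / 40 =-43.22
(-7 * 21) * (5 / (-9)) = 245 / 3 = 81.67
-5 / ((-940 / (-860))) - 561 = -26582 / 47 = -565.57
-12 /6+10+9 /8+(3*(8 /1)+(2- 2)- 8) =201 /8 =25.12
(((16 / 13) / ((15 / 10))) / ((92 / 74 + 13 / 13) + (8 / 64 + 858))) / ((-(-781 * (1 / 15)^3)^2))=-35964000000 / 2019396052817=-0.02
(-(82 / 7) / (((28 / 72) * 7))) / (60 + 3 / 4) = -656 / 9261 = -0.07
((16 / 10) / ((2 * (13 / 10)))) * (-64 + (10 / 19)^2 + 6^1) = -166704 / 4693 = -35.52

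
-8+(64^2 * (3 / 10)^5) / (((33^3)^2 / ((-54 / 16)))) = -44289025144 / 5536128125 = -8.00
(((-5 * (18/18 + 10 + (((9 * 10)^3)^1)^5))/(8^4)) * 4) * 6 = -3088366981419735000000000000165/512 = -6031966760585419921875000000.00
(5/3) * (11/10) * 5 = 55/6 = 9.17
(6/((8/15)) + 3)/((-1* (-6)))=19/8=2.38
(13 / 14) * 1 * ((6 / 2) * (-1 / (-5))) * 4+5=253 / 35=7.23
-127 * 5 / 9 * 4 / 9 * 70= -177800 / 81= -2195.06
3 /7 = 0.43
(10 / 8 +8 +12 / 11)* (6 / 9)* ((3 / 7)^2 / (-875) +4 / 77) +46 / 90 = 2315309 / 2668050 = 0.87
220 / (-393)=-220 / 393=-0.56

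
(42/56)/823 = 0.00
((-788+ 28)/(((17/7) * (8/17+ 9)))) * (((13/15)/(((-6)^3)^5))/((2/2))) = 247/4055345491968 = 0.00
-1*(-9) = 9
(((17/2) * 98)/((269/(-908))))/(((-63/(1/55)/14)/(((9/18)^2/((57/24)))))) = 3025456/2529945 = 1.20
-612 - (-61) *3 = -429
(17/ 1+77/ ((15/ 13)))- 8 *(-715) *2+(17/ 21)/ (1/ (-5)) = 403189/ 35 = 11519.69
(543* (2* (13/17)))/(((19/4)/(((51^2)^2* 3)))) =67419605448/19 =3548400286.74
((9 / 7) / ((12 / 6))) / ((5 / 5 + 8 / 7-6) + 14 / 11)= -99 / 398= -0.25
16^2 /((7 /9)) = 2304 /7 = 329.14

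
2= 2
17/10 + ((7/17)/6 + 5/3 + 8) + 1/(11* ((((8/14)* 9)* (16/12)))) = 513811/44880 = 11.45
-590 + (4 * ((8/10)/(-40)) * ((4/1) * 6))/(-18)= -44242/75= -589.89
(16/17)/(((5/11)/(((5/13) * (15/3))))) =880/221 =3.98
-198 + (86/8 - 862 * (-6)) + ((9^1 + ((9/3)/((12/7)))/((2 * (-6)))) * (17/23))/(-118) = 649366127/130272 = 4984.69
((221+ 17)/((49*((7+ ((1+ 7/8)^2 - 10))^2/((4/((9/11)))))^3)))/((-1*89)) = -149533581377536/440677785933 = -339.33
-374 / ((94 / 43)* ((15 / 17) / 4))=-546788 / 705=-775.59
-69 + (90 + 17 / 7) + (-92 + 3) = -459 / 7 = -65.57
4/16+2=9/4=2.25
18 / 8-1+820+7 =3313 / 4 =828.25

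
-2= -2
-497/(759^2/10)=-4970/576081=-0.01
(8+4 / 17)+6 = 242 / 17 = 14.24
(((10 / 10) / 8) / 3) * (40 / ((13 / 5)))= 25 / 39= 0.64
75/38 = 1.97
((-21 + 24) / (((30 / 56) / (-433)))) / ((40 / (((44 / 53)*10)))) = -503.26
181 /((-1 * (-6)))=181 /6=30.17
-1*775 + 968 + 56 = 249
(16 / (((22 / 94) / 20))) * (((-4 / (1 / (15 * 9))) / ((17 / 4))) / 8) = -4060800 / 187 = -21715.51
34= 34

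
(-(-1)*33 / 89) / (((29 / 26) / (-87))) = -2574 / 89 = -28.92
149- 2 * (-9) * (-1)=131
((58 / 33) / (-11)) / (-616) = 29 / 111804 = 0.00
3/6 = 1/2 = 0.50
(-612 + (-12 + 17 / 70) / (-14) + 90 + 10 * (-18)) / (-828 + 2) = 687137 / 809480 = 0.85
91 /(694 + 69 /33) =77 /589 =0.13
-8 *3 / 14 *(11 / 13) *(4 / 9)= -0.64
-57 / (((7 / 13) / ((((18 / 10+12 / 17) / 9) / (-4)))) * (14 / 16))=35074 / 4165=8.42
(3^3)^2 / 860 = 729 / 860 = 0.85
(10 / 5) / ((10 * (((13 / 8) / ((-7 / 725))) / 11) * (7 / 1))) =-88 / 47125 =-0.00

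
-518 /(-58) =259 /29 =8.93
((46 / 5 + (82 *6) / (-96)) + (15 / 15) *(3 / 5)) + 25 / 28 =1559 / 280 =5.57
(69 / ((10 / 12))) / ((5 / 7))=2898 / 25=115.92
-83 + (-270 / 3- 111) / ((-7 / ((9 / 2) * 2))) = 1228 / 7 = 175.43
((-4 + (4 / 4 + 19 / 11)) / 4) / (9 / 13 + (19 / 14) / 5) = -3185 / 9647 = -0.33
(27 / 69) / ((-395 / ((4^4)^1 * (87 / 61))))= -200448 / 554185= -0.36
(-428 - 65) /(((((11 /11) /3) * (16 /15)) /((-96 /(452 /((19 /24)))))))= 233.14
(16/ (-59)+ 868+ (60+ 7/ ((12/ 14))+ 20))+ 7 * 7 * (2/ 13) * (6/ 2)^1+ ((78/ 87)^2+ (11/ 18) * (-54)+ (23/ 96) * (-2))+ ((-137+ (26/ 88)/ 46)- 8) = 2091118600335/ 2611150256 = 800.84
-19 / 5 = -3.80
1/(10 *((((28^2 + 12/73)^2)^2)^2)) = 806460091894081/1153027815751968597551157076060589916160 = 0.00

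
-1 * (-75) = 75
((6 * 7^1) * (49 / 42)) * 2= 98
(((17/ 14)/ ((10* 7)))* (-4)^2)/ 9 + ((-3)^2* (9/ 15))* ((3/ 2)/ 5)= 36401/ 22050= 1.65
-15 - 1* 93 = -108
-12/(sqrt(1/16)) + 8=-40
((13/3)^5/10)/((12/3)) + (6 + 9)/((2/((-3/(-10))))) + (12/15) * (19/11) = 4472537/106920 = 41.83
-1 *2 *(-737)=1474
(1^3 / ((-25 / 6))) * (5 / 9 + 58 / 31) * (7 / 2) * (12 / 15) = -18956 / 11625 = -1.63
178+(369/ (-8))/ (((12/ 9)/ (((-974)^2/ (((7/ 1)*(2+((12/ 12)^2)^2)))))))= -87505393/ 56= -1562596.30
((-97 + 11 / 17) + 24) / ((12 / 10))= -1025 / 17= -60.29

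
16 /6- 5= -7 /3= -2.33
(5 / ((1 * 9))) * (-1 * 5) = -2.78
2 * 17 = 34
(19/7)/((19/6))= 6/7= 0.86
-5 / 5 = -1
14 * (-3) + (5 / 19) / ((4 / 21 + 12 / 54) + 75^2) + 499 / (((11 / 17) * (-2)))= -63343147003 / 148139618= -427.59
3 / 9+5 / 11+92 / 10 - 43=-5447 / 165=-33.01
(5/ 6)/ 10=0.08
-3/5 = -0.60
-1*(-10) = 10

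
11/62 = 0.18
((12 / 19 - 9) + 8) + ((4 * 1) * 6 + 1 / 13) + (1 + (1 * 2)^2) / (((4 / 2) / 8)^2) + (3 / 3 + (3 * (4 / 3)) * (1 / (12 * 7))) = 543370 / 5187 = 104.76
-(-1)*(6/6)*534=534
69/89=0.78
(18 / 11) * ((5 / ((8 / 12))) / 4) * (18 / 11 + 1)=3915 / 484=8.09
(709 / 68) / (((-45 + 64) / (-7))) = -4963 / 1292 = -3.84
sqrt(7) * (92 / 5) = 92 * sqrt(7) / 5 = 48.68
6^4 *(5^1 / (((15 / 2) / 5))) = 4320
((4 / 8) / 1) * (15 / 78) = 5 / 52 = 0.10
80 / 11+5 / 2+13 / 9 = 2221 / 198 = 11.22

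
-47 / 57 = -0.82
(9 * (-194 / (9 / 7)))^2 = 1844164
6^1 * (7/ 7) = 6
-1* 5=-5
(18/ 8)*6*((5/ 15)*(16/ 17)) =72/ 17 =4.24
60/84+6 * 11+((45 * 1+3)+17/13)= 10558/91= 116.02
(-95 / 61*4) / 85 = -76 / 1037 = -0.07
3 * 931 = 2793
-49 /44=-1.11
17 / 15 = 1.13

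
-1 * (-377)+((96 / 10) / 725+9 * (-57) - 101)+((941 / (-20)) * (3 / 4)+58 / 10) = -15455507 / 58000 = -266.47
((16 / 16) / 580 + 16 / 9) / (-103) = -9289 / 537660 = -0.02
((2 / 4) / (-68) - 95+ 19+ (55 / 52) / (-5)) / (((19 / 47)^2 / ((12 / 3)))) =-297673795 / 159562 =-1865.57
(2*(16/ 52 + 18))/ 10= 238/ 65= 3.66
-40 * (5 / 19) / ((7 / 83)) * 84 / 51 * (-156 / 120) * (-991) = -85543120 / 323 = -264839.38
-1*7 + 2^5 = 25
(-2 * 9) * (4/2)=-36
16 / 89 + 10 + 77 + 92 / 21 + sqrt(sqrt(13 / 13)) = 172996 / 1869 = 92.56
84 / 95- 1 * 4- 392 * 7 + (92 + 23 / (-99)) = -24973549 / 9405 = -2655.35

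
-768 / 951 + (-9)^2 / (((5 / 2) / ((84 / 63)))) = 67192 / 1585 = 42.39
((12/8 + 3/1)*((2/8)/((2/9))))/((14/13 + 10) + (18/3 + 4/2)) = 1053/3968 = 0.27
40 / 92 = 10 / 23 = 0.43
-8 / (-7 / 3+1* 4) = -24 / 5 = -4.80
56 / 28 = 2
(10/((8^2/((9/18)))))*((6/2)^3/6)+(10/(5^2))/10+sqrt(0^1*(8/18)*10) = 1253/3200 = 0.39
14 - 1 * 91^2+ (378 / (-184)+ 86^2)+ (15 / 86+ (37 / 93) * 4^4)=-283668277 / 367908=-771.03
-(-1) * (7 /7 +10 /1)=11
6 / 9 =2 / 3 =0.67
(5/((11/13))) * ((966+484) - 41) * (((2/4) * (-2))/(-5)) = 18317/11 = 1665.18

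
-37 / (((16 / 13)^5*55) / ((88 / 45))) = -0.47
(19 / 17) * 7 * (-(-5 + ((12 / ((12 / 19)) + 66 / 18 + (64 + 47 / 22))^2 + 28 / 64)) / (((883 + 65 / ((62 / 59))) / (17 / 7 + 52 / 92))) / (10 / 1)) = -19493258138863 / 997749248760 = -19.54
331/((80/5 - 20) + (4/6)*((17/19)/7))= -132069/1562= -84.55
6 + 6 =12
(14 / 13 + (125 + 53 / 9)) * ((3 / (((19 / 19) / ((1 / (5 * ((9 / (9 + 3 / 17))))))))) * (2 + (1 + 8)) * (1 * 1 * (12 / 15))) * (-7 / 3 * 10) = -7608832 / 459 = -16576.98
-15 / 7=-2.14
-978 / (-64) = 489 / 32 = 15.28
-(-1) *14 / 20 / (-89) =-7 / 890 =-0.01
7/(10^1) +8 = 8.70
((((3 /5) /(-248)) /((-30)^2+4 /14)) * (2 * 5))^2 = 441 /610660976704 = 0.00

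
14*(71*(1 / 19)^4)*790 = 785260 / 130321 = 6.03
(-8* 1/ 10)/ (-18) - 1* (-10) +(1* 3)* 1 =587/ 45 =13.04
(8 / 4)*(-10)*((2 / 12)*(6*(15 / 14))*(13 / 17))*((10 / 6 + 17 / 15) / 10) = -78 / 17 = -4.59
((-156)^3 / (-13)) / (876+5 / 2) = 584064 / 1757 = 332.42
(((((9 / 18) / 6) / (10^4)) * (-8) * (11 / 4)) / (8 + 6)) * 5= -11 / 168000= -0.00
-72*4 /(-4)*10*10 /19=7200 /19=378.95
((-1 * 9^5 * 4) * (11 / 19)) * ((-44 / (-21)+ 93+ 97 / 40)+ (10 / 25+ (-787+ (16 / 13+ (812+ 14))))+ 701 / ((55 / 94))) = -631852623837 / 3458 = -182721984.92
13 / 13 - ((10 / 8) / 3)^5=0.99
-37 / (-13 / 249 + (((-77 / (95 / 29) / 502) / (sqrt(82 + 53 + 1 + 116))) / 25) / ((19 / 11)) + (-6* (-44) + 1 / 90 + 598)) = -36528458260948222703175000 / 850973777957648795595076933- 1094097357005944500* sqrt(7) / 850973777957648795595076933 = -0.04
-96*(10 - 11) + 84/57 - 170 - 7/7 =-1397/19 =-73.53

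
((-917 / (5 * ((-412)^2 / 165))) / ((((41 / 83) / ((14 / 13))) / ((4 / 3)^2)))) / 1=-0.69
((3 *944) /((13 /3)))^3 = 613258407936 /2197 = 279134459.69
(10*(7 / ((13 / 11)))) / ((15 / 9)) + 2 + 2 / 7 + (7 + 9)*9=16546 / 91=181.82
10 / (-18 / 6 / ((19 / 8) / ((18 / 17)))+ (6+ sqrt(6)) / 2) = 3.46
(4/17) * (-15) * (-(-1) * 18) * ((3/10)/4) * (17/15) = -27/5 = -5.40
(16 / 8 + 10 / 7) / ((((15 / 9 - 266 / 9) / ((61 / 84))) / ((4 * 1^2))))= -4392 / 12299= -0.36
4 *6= 24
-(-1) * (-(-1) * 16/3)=16/3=5.33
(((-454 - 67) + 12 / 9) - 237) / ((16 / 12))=-1135 / 2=-567.50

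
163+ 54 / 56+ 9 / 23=105845 / 644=164.36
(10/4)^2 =25/4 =6.25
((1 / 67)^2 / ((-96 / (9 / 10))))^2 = 9 / 2063474790400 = 0.00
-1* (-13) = 13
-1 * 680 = -680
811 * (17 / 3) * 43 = 592841 / 3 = 197613.67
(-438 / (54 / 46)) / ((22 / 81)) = -15111 / 11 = -1373.73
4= 4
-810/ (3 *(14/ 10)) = -1350/ 7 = -192.86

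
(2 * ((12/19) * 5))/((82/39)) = 2340/779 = 3.00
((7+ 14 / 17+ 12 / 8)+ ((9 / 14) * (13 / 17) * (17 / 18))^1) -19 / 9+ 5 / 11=383177 / 47124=8.13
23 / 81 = 0.28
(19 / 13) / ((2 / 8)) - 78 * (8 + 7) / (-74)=10417 / 481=21.66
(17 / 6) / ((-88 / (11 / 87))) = -17 / 4176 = -0.00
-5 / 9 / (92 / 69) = -5 / 12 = -0.42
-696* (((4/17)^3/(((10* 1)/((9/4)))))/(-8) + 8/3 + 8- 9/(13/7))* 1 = -1293609728/319345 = -4050.82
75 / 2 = 37.50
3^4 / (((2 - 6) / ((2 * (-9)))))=729 / 2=364.50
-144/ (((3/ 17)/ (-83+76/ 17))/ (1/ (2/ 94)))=3011760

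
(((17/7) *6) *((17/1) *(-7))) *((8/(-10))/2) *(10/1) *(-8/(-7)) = 55488/7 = 7926.86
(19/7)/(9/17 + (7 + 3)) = 323/1253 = 0.26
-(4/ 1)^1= -4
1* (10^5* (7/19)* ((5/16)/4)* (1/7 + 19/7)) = 156250/19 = 8223.68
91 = 91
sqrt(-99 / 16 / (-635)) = 3 * sqrt(6985) / 2540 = 0.10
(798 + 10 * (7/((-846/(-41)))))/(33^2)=338989/460647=0.74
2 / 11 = 0.18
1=1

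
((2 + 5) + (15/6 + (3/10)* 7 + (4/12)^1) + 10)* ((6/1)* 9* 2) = 11844/5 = 2368.80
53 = 53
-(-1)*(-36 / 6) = -6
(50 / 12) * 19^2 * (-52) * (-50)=3910833.33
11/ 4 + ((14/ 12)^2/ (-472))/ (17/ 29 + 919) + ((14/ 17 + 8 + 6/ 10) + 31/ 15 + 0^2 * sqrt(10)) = 109698260483/ 7703425152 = 14.24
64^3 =262144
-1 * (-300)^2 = -90000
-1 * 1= -1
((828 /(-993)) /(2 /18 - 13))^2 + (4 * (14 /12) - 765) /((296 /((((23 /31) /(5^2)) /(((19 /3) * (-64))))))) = 112408694049263 /25702713295270400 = 0.00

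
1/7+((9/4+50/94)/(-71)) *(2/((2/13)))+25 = 2301655/93436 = 24.63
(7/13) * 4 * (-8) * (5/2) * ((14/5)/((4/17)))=-6664/13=-512.62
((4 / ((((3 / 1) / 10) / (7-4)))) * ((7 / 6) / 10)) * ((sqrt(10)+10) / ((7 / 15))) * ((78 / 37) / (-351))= -200 / 333-20 * sqrt(10) / 333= -0.79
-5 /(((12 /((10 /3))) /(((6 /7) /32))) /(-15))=0.56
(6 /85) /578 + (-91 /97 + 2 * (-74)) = -354890264 /2382805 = -148.94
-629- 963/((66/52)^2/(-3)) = 1164.36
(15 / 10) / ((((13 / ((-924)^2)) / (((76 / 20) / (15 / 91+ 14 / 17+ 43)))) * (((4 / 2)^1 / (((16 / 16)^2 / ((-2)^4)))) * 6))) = 120649221 / 2722000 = 44.32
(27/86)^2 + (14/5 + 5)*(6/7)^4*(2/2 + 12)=4868456157/88788980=54.83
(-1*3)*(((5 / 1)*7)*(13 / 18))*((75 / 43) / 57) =-2.32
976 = 976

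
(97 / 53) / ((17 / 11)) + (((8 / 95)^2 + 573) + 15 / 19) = 4675470789 / 8131525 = 574.98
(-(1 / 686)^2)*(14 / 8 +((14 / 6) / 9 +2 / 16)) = -461 / 101648736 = -0.00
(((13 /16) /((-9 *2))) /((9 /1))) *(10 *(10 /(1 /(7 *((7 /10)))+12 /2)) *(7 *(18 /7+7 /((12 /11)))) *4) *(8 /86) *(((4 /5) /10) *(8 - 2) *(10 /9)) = -2404675 /2382372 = -1.01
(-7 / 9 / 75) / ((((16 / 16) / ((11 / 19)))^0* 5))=-7 / 3375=-0.00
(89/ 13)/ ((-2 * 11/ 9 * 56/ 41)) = -2.05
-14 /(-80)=7 /40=0.18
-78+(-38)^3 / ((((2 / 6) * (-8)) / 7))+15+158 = 144134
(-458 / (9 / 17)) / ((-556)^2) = -3893 / 1391112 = -0.00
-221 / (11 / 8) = -1768 / 11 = -160.73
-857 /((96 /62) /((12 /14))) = -26567 /56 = -474.41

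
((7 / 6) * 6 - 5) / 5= 2 / 5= 0.40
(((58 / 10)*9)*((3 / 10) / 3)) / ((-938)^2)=261 / 43992200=0.00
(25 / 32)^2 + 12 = 12913 / 1024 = 12.61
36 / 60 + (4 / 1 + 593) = 597.60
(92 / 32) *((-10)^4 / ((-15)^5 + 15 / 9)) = -8625 / 227812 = -0.04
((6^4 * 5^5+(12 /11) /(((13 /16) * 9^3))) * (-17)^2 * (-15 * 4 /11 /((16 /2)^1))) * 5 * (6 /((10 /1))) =-101679917671240 /42471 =-2394102273.82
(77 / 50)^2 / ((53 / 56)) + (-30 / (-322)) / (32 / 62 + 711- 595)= 16095349439 / 6421082500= 2.51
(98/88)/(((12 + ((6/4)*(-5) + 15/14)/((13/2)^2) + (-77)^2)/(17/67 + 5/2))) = 21389823/41437223608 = 0.00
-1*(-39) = 39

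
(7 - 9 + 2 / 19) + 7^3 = 6481 / 19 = 341.11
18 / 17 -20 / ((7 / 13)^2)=-67.92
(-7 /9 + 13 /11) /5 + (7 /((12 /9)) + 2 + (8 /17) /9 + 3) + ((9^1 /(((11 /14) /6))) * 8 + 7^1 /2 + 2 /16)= 7591357 /13464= 563.83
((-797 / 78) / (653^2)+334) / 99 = 11108806471 / 3292730298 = 3.37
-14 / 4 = -7 / 2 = -3.50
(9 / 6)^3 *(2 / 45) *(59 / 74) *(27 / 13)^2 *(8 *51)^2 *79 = 212108574456 / 31265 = 6784217.96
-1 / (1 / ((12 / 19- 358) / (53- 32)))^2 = -940900 / 3249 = -289.60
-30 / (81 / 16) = -160 / 27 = -5.93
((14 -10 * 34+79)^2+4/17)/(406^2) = 1037157/2802212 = 0.37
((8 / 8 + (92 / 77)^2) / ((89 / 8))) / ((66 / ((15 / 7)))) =287860 / 40631437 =0.01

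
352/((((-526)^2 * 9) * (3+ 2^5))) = 88/21788235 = 0.00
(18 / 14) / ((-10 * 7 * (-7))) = 9 / 3430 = 0.00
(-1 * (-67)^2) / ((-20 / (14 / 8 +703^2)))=8874048227 / 80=110925602.84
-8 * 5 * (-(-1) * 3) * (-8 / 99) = 320 / 33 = 9.70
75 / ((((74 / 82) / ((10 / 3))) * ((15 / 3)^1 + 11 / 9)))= 46125 / 1036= 44.52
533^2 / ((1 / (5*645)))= 916187025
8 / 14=4 / 7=0.57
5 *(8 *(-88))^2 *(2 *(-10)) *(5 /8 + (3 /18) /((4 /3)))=-37171200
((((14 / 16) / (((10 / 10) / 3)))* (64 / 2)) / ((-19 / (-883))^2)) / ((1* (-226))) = -32746938 / 40793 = -802.76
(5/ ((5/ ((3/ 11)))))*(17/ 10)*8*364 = 74256/ 55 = 1350.11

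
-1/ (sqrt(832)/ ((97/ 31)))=-97 *sqrt(13)/ 3224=-0.11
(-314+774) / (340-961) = -20 / 27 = -0.74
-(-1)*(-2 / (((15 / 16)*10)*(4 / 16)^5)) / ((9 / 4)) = -65536 / 675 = -97.09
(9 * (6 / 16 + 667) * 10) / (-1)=-240255 / 4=-60063.75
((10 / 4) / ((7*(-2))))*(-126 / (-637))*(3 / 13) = -135 / 16562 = -0.01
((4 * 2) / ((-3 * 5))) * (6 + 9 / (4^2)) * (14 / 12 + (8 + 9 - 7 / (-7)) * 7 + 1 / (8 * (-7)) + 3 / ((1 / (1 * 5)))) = -23881 / 48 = -497.52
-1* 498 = -498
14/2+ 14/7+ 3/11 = 102/11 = 9.27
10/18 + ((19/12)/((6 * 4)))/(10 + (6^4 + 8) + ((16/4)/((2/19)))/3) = 636857/1146240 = 0.56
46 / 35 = 1.31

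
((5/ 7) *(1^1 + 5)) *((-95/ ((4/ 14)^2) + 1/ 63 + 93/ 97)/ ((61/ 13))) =-1847487265/ 1739598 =-1062.02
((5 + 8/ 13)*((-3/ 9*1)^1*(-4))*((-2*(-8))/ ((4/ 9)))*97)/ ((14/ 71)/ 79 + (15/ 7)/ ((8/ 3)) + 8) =35586726784/ 11986091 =2969.00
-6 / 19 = -0.32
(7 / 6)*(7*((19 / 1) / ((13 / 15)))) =4655 / 26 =179.04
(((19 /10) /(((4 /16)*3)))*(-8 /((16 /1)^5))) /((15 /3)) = -19 /4915200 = -0.00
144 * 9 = 1296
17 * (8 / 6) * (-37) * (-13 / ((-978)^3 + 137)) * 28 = -24752 / 75846585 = -0.00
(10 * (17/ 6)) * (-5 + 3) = -170/ 3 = -56.67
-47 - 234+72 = -209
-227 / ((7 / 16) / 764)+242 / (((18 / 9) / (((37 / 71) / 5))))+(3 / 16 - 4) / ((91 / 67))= -204889708693 / 516880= -396397.05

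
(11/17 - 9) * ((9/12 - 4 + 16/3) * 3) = -1775/34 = -52.21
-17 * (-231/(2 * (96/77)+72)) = 100793/1912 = 52.72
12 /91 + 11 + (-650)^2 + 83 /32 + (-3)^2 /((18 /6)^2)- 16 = 1230316289 /2912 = 422498.73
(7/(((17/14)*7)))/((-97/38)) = -0.32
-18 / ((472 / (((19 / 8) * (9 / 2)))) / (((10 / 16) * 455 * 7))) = -24508575 / 30208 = -811.33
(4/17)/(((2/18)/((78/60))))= 234/85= 2.75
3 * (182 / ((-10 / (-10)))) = 546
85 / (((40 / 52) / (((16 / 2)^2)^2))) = 452608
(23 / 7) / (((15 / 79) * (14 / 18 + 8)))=69 / 35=1.97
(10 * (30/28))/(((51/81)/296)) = 599400/119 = 5036.97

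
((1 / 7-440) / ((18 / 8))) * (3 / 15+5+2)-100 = -52764 / 35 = -1507.54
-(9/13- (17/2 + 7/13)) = 217/26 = 8.35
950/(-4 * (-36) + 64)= 475/104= 4.57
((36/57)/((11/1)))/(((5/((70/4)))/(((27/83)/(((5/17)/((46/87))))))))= 295596/2515315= 0.12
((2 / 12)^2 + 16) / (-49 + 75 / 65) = -7501 / 22392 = -0.33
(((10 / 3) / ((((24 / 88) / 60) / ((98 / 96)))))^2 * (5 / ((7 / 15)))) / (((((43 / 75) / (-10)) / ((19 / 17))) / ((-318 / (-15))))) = -16325594140625 / 6579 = -2481470457.61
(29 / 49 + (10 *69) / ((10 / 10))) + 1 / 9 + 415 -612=217723 / 441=493.70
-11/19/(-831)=0.00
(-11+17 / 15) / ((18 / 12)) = -296 / 45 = -6.58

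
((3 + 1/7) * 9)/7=198/49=4.04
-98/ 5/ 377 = -98/ 1885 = -0.05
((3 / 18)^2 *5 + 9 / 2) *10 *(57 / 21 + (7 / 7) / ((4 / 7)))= 104375 / 504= 207.09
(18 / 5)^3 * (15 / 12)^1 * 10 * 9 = 26244 / 5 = 5248.80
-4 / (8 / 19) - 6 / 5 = -107 / 10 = -10.70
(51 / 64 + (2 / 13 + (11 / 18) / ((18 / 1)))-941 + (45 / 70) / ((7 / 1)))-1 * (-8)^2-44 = -3460461337 / 3302208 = -1047.92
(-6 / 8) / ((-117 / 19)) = 19 / 156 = 0.12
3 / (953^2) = 3 / 908209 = 0.00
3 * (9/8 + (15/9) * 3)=147/8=18.38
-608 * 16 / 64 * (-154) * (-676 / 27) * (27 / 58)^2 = -127004.40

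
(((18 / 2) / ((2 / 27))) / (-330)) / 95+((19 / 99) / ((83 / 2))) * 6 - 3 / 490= 0.02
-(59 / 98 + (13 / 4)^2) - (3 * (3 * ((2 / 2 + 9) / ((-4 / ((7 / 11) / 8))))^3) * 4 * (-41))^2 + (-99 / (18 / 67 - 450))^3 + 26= -6399336473252384061030469 / 53373843544112593108992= -119.90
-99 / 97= -1.02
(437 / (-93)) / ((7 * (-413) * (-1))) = -437 / 268863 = -0.00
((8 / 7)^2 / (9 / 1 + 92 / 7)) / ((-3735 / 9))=-0.00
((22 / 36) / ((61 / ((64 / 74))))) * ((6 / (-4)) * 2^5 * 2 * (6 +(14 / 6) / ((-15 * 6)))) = -4542208 / 914085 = -4.97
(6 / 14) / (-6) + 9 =125 / 14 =8.93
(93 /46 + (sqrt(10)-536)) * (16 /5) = -1698.61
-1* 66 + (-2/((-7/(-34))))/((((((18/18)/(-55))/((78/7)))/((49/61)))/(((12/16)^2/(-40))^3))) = -26390110197/399769600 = -66.01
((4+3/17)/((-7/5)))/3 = -355/357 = -0.99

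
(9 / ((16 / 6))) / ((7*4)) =27 / 224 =0.12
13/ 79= 0.16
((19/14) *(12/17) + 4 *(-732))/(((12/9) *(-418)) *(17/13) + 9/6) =4.02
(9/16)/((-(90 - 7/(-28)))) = -9/1444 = -0.01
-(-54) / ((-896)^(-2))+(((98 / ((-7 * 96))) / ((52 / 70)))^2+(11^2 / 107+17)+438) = 7224824422406291 / 166652928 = 43352520.17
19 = 19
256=256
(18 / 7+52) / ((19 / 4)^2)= 6112 / 2527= 2.42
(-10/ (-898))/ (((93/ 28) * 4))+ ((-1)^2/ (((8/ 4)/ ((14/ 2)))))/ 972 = 120113/ 27058536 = 0.00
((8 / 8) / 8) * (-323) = -323 / 8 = -40.38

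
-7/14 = -1/2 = -0.50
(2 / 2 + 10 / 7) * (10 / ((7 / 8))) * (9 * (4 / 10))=4896 / 49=99.92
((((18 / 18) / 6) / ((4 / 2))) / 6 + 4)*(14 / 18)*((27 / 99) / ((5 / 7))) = 1.19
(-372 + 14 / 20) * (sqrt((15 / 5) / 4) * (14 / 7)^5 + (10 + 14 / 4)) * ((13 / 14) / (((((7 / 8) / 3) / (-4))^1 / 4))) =62556624 / 245 + 74141184 * sqrt(3) / 245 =779481.31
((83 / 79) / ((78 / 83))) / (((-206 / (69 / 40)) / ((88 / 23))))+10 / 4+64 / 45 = 14799875 / 3808116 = 3.89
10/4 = 5/2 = 2.50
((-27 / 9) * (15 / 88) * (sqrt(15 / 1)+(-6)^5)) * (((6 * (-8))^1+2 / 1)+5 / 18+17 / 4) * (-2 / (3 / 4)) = 4837320 / 11 - 7465 * sqrt(15) / 132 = 439537.33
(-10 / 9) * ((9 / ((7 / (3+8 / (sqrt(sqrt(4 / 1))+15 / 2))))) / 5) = -1782 / 1519+64 * sqrt(2) / 1519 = -1.11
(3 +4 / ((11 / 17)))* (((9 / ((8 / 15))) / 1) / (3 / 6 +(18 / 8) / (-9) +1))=2727 / 22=123.95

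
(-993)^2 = 986049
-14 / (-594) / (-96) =-7 / 28512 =-0.00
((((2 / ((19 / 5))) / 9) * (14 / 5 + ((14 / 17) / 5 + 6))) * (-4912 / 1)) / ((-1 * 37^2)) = 2495296 / 1326561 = 1.88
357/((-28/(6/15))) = -51/10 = -5.10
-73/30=-2.43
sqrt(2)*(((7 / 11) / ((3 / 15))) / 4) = 35*sqrt(2) / 44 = 1.12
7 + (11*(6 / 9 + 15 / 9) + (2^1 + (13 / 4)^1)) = 455 / 12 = 37.92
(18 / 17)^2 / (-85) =-324 / 24565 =-0.01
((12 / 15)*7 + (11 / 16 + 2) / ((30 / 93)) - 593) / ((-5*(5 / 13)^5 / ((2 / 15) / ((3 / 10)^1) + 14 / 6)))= 34400667743 / 900000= 38222.96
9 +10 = 19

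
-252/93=-84/31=-2.71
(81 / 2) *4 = 162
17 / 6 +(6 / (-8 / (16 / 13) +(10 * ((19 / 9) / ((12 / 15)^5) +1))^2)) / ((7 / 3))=13982426707583 / 4934164754778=2.83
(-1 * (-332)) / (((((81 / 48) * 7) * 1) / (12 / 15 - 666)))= -17667712 / 945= -18695.99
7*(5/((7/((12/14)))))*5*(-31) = -4650/7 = -664.29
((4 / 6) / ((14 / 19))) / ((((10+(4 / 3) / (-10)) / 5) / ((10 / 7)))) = 2375 / 3626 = 0.65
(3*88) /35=264 /35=7.54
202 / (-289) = -0.70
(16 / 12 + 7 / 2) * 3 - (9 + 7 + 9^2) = -165 / 2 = -82.50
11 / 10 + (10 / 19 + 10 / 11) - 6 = -7241 / 2090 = -3.46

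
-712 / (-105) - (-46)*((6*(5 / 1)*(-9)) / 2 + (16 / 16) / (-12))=-1303481 / 210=-6207.05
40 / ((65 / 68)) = 544 / 13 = 41.85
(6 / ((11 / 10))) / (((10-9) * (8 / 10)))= 75 / 11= 6.82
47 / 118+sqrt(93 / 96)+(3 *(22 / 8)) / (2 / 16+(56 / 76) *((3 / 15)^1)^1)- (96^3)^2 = -6373213923454969 / 8142+sqrt(62) / 8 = -782757789664.33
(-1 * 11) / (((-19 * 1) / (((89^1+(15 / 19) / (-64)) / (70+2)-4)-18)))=-19997285 / 1663488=-12.02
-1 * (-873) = 873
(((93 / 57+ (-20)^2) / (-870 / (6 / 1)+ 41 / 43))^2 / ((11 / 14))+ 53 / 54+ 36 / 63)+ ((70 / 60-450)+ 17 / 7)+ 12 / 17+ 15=-14658845518761127 / 34964311357602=-419.25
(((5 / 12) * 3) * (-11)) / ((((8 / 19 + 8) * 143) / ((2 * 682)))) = -6479 / 416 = -15.57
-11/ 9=-1.22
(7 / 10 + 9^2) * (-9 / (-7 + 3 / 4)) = 117.65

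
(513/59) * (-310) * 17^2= -45959670/59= -778977.46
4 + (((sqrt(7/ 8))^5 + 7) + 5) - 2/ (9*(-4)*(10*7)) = 49*sqrt(14)/ 256 + 20161/ 1260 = 16.72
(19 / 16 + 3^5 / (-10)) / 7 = -1849 / 560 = -3.30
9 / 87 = 3 / 29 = 0.10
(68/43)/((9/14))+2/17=16958/6579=2.58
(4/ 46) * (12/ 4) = 6/ 23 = 0.26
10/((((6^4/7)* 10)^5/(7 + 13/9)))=319333/82263564901416960000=0.00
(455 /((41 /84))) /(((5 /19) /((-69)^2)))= 691468596 /41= 16865087.71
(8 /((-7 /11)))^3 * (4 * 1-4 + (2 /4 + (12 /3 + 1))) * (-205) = 768359680 /343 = 2240115.69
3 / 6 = 1 / 2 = 0.50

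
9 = 9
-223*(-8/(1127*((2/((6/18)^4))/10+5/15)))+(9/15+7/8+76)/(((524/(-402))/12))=-65277903189/91534940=-713.15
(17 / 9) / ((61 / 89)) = 1513 / 549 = 2.76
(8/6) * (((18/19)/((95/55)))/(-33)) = -0.02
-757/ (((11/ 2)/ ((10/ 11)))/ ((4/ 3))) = -60560/ 363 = -166.83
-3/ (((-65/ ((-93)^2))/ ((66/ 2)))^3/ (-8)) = -558021269342561112/ 274625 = -2031939078170.45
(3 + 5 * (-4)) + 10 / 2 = -12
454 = 454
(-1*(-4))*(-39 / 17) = -156 / 17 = -9.18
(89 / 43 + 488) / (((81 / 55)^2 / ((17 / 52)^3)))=24091018325 / 3051442368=7.89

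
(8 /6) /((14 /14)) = 4 /3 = 1.33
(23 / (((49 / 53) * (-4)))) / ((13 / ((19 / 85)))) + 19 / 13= 293379 / 216580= 1.35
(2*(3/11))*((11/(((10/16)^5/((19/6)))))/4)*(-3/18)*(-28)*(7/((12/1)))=135.59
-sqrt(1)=-1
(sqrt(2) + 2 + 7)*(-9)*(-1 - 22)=207*sqrt(2) + 1863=2155.74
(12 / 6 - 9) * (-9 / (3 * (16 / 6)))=63 / 8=7.88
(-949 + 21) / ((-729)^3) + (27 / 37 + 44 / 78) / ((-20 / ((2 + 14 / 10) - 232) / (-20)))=-275582651947063 / 931746276045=-295.77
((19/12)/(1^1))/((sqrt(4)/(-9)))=-7.12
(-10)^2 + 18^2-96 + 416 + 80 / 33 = 24632 / 33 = 746.42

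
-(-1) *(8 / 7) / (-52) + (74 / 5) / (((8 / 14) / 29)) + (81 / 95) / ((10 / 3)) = 32476404 / 43225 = 751.33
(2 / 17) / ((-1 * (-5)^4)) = -2 / 10625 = -0.00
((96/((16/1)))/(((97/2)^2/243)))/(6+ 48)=0.01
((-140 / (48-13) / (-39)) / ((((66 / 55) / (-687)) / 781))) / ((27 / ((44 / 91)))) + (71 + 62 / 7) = -71041409 / 95823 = -741.38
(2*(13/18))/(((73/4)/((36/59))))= 208/4307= 0.05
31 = 31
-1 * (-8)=8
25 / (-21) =-25 / 21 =-1.19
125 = 125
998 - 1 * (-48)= 1046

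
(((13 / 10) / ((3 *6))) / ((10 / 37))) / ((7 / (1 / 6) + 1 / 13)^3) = 1056757 / 294601181400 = 0.00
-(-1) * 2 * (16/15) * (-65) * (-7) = 2912/3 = 970.67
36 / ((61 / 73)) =2628 / 61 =43.08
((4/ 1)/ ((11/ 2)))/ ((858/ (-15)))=-20/ 1573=-0.01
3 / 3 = 1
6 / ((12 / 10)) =5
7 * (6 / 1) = 42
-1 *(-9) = 9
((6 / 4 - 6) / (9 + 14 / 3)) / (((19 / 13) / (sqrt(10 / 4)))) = -0.36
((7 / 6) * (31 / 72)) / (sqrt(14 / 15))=0.52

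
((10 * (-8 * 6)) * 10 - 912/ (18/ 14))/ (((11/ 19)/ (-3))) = 314032/ 11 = 28548.36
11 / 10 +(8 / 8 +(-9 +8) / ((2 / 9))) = -12 / 5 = -2.40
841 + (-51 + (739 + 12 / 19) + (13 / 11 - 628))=188688 / 209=902.81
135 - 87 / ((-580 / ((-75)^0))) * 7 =136.05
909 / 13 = 69.92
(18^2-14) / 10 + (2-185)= -152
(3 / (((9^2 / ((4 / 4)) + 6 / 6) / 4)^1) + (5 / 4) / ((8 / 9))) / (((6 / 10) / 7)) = 23765 / 1312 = 18.11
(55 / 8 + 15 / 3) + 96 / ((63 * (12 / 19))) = 7201 / 504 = 14.29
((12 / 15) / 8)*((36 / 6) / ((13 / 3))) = 9 / 65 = 0.14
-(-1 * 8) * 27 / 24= 9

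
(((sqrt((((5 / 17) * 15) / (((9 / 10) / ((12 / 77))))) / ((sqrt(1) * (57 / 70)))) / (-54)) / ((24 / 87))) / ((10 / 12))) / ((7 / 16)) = -1160 * sqrt(10659) / 671517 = -0.18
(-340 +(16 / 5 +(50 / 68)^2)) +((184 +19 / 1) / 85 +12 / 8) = -384221 / 1156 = -332.37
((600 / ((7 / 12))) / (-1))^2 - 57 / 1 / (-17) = 881282793 / 833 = 1057962.54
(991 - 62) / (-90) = -929 / 90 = -10.32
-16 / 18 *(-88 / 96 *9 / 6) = 11 / 9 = 1.22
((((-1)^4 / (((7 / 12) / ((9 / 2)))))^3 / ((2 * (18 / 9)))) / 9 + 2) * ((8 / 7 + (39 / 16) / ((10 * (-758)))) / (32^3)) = 245401651 / 477091069952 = 0.00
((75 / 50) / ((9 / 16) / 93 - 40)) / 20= -186 / 99185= -0.00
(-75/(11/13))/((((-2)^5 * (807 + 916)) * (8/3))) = 2925/4851968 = 0.00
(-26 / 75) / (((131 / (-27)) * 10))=117 / 16375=0.01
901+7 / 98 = 12615 / 14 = 901.07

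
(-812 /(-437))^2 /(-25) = -659344 /4774225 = -0.14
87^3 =658503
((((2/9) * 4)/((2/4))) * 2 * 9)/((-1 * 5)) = -32/5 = -6.40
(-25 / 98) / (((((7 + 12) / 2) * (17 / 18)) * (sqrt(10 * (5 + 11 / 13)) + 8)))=-650 / 15827 + 25 * sqrt(2470) / 31654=-0.00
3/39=1/13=0.08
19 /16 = 1.19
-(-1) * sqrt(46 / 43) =sqrt(1978) / 43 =1.03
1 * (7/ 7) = 1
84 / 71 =1.18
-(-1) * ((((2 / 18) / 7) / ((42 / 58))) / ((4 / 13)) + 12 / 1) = 63881 / 5292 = 12.07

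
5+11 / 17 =96 / 17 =5.65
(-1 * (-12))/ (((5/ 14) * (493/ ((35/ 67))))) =1176/ 33031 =0.04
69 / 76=0.91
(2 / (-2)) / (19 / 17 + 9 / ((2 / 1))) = -34 / 191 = -0.18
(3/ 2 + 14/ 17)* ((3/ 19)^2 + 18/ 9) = 3397/ 722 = 4.70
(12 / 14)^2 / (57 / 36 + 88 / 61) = 26352 / 108535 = 0.24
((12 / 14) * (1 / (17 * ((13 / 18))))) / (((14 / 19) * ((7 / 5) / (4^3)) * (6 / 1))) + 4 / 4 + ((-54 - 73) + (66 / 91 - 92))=-16415356 / 75803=-216.55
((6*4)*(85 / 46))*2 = 2040 / 23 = 88.70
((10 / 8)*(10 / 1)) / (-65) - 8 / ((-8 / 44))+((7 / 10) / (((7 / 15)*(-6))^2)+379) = 307869 / 728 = 422.90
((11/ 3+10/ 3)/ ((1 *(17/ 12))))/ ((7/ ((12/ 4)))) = 36/ 17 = 2.12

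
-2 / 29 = -0.07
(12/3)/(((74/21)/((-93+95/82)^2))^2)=1418564802379702761/61895468944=22918718.07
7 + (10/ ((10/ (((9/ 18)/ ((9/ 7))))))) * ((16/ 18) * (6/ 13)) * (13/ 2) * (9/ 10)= 119/ 15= 7.93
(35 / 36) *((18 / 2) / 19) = 35 / 76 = 0.46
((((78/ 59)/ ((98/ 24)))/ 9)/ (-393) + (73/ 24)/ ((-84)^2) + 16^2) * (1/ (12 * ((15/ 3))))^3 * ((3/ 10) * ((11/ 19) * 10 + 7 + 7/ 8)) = 19883924921543/ 4092617539584000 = 0.00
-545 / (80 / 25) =-2725 / 16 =-170.31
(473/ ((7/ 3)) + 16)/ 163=1531/ 1141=1.34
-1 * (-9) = 9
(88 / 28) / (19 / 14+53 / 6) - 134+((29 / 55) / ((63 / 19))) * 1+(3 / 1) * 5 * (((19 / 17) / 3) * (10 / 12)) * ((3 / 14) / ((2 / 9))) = -6506644673 / 50422680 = -129.04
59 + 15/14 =841/14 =60.07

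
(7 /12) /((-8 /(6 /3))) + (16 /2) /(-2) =-199 /48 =-4.15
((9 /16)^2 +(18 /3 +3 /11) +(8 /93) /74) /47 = 63859019 /455423232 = 0.14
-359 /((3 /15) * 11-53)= 1795 /254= 7.07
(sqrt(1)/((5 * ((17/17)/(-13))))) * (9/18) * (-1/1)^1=13/10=1.30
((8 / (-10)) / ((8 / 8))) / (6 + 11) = -4 / 85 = -0.05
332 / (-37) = -332 / 37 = -8.97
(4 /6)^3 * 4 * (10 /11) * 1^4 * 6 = 640 /99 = 6.46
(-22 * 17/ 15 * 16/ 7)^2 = 3247.91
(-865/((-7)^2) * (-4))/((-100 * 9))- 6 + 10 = 8647/2205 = 3.92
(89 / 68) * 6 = 267 / 34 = 7.85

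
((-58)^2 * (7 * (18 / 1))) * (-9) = -3814776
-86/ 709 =-0.12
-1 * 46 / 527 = -46 / 527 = -0.09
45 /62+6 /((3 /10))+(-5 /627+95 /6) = 36.55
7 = 7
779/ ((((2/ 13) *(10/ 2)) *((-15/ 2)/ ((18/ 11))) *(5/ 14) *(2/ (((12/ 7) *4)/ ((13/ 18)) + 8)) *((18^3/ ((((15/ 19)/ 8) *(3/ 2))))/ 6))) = -8159/ 9900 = -0.82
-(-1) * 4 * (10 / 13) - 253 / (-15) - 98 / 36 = 17.22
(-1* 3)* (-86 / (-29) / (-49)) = 258 / 1421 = 0.18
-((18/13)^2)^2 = -104976/28561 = -3.68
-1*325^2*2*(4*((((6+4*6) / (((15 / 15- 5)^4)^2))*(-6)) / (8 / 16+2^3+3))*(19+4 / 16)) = 365990625 / 94208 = 3884.92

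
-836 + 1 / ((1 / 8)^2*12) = -2492 / 3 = -830.67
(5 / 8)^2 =25 / 64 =0.39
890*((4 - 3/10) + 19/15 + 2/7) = 98167/21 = 4674.62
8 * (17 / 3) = 136 / 3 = 45.33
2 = 2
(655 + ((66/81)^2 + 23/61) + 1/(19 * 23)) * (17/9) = 216730583467/174896577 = 1239.19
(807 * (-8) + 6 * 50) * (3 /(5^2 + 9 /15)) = -23085 /32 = -721.41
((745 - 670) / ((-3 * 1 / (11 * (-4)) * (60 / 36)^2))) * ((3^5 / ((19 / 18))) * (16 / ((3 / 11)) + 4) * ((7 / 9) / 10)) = 42212016 / 95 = 444337.01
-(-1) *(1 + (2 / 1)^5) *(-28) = -924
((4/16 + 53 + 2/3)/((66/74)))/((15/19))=454841/5940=76.57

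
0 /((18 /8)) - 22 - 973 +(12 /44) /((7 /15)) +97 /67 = -5122721 /5159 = -992.97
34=34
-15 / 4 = -3.75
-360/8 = -45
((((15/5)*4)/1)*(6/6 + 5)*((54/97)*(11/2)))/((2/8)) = 85536/97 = 881.81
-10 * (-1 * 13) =130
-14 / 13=-1.08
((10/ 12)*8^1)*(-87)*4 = -2320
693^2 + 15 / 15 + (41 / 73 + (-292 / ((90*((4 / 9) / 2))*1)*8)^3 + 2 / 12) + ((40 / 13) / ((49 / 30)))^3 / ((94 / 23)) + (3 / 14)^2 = -1480772508936285989689 / 1330240830964500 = -1113161.22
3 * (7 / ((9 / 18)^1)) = 42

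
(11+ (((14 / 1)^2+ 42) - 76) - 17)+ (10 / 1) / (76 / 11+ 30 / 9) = 26529 / 169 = 156.98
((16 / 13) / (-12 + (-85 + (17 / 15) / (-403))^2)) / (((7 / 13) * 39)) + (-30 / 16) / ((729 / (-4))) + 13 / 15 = 0.88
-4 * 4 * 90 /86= -720 /43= -16.74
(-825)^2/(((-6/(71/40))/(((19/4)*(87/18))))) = -591705125/128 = -4622696.29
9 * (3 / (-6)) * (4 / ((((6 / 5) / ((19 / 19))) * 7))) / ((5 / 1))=-3 / 7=-0.43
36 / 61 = 0.59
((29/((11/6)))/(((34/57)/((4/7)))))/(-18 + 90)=551/2618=0.21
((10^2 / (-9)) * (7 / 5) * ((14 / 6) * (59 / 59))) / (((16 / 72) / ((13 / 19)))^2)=-124215 / 361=-344.09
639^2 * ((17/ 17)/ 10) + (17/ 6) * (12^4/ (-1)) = -179199/ 10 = -17919.90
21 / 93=7 / 31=0.23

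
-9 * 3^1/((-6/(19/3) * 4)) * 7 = 399/8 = 49.88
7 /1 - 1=6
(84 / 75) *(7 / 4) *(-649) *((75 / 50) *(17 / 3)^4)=-2656051321 / 1350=-1967445.42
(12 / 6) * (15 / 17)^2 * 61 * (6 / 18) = 31.66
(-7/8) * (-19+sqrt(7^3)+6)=91/8 - 49 * sqrt(7)/8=-4.83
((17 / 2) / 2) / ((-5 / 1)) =-17 / 20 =-0.85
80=80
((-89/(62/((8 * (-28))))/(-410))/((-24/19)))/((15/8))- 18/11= -4105894/3145725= -1.31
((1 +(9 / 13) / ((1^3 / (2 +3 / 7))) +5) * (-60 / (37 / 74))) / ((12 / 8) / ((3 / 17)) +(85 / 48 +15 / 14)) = -4026240 / 49543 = -81.27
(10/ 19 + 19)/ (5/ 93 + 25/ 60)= 19716/ 475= 41.51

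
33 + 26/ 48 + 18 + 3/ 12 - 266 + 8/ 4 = -5093/ 24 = -212.21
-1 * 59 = -59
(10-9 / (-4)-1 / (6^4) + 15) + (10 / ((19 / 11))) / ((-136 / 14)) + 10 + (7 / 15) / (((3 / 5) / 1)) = 15668929 / 418608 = 37.43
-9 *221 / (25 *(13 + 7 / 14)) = -442 / 75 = -5.89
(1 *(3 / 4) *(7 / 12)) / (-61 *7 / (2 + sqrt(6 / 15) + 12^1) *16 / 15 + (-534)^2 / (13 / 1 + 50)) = 8479265025 / 87092912397632-439383 *sqrt(10) / 43546456198816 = 0.00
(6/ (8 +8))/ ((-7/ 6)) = -9/ 28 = -0.32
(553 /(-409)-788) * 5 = -1614225 /409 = -3946.76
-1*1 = -1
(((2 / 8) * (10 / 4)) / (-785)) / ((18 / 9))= -1 / 2512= -0.00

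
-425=-425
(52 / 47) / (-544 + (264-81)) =-0.00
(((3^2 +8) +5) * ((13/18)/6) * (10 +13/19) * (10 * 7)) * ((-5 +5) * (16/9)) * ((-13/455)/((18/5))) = 0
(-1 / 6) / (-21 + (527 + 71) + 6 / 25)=-25 / 86586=-0.00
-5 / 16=-0.31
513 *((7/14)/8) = 513/16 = 32.06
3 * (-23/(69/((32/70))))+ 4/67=-932/2345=-0.40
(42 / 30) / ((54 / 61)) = 427 / 270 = 1.58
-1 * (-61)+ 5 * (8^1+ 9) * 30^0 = 146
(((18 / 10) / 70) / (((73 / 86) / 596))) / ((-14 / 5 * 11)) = -115326 / 196735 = -0.59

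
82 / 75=1.09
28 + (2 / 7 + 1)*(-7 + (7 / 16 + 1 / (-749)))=1640915 / 83888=19.56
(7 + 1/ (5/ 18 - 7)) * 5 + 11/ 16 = 67651/ 1936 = 34.94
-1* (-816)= 816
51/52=0.98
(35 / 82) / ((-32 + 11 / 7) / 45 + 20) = 3675 / 166378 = 0.02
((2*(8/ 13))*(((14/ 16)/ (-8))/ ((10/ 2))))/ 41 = -7/ 10660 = -0.00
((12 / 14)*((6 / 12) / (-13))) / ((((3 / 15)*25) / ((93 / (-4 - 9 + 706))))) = -31 / 35035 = -0.00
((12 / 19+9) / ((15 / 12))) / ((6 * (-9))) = -122 / 855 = -0.14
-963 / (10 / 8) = -3852 / 5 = -770.40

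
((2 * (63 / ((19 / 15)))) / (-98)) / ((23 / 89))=-12015 / 3059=-3.93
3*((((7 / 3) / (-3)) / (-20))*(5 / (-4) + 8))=63 / 80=0.79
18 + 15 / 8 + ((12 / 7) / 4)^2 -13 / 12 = 22315 / 1176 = 18.98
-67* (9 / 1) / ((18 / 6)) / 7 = -201 / 7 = -28.71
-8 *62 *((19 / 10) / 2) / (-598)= 1178 / 1495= 0.79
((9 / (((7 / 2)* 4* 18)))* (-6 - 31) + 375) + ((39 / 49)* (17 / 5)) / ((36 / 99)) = 186749 / 490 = 381.12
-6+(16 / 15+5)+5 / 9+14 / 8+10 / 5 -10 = -1013 / 180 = -5.63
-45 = -45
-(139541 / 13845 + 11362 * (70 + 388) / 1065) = -67788889 / 13845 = -4896.27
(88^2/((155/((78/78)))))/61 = 0.82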